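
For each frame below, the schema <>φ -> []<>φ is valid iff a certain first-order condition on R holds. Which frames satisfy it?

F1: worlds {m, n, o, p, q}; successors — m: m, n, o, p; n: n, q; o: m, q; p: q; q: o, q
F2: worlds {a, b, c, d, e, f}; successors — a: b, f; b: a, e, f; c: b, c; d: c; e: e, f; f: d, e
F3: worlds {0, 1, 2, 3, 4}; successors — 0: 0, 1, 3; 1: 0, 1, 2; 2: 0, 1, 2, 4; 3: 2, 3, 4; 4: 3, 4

none

The schema corresponds to the Euclidean property: forall x forall y forall z (Rxy & Rxz -> Ryz).
F1: fails — Rmo and Rmo but not Roo.
F2: fails — Rab and Rab but not Rbb.
F3: fails — R01 and R03 but not R13.
Valid on no frame.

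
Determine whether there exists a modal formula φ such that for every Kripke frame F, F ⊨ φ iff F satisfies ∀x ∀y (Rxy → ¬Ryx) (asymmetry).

Any modally definable frame class is closed under surjective bounded morphisms.
The 3-cycle (worlds w0,w1,w2 with w0→w1→w2→w0) is asymmetric. Mapping every world to a single reflexive point • is a surjective bounded morphism, and the reflexive point is not asymmetric (R•• but asymmetry requires ¬R••).
So the class is not modally definable.

Not definable by any modal formula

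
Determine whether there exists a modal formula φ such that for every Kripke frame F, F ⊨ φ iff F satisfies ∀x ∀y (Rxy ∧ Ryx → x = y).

Not modally definable

Any modally definable frame class is closed under surjective bounded morphisms.
The 6-cycle (worlds 0,1,2,3,4,5 with 0→1→2→3→4→5→0) is antisymmetric. Sending even-indexed worlds to a and odd-indexed worlds to b is a surjective bounded morphism onto the two-world frame with a↔b, which is not antisymmetric.
Hence antisymmetry is not modally definable.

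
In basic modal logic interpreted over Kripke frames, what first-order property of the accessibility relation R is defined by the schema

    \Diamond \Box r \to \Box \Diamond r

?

convergence: \forall x \forall y \forall z (Rxy \wedge Rxz \to \exists w (Ryw \wedge Rzw))

Suppose ◇□r→□◇r is valid. Take Rxy, Rxz and set V(r)={w : Ryw}. Then □r at y so ◇□r at x, so □◇r at x, so ◇r at z, giving w with Rzw and Ryw.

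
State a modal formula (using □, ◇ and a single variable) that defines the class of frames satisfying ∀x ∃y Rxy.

A defining formula is □q → ◇q (the D axiom).
Suppose □q→◇q is valid. At any x set V(q)=W. Then □q at x, so ◇q at x, so x has a successor.

□q → ◇q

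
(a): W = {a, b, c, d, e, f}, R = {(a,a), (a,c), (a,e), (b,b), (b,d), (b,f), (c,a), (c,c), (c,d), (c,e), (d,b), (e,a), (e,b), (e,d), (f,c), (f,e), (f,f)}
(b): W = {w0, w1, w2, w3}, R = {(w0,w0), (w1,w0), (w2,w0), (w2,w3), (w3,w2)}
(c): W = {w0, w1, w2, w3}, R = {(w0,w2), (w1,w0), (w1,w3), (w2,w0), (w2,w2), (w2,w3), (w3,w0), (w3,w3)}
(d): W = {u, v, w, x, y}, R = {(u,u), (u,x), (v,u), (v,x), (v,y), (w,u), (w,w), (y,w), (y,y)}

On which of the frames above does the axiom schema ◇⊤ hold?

(a), (b), (c)

This is the axiom for seriality; its first-order frame correspondent is ∀x ∃y Rxy.
(a): holds.
(b): holds.
(c): holds.
(d): fails — world x has no successor.
Valid on: (a), (b), (c).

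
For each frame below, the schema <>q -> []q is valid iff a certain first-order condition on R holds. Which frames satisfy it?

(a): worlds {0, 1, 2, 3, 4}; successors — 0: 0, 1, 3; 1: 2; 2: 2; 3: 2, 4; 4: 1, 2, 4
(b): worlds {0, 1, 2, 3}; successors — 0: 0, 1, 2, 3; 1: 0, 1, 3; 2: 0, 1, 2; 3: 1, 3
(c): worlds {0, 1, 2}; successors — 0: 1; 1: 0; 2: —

The schema corresponds to partial functionality: forall x forall y forall z (Rxy & Rxz -> y = z).
(a): fails — 0 sees both 0 and 1.
(b): fails — 0 sees both 0 and 1.
(c): satisfies the condition.

(c)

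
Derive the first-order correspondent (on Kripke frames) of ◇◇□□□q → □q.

∀x ∀y ∀z ((xR²y ∧ xRz) → ∃w (yR³w ∧ z = w))

This is a Sahlqvist (Geach-type) schema ◇^2□^3q → □^1◇^0q.
First-order correspondent: ∀x ∀y ∀z ((xR²y ∧ xRz) → ∃w (yR³w ∧ z = w)).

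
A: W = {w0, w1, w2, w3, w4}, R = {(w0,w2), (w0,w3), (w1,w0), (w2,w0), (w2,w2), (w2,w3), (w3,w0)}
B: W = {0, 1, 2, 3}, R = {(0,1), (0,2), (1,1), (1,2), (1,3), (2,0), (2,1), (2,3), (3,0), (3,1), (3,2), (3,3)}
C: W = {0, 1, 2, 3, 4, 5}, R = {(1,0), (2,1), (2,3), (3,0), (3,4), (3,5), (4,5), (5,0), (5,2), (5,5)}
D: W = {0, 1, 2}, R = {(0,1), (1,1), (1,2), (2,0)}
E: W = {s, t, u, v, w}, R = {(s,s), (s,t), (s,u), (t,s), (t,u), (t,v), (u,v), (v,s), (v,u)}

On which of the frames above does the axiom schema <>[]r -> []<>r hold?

This is the axiom for convergence; its first-order frame correspondent is forall x forall y forall z (Rxy & Rxz -> exists w (Ryw & Rzw)).
A: fails — Rw2w0 and Rw2w3 but w0 and w3 have no common successor.
B: ✓.
C: fails — R10 and R10 but 0 and 0 have no common successor.
D: fails — R12 and R11 but 2 and 1 have no common successor.
E: fails — Rsu and Rss but u and s have no common successor.
Valid on: B.

B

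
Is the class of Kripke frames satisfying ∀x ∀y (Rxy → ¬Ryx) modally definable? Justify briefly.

Not definable by any modal formula

Modal frame validity is preserved under surjective bounded morphisms.
The 3-cycle (worlds a,b,c with a→b→c→a) is asymmetric. Mapping every world to a single reflexive point • is a surjective bounded morphism, and the reflexive point is not asymmetric (R•• but asymmetry requires ¬R••).
Hence asymmetry is not modally definable.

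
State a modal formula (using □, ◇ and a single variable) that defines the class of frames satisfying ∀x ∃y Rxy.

A defining formula is □r → ◇r (the D axiom).

□r → ◇r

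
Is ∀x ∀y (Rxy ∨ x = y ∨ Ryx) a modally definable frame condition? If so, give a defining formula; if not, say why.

Not modally definable

Modal frame validity is preserved under disjoint unions.
Take 4 disjoint single-world reflexive frames: each is trivially connected, but their disjoint union has 4 worlds with no edge between distinct components, so it is not connected.
Hence connectedness of R is not modally definable.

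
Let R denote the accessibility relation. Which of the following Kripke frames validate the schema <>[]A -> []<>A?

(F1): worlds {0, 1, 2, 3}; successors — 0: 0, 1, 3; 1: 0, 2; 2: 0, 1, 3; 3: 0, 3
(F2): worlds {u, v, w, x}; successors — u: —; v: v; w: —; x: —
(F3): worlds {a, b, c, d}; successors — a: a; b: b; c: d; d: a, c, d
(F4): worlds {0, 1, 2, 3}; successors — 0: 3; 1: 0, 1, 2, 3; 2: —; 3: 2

(F1), (F2)

The schema corresponds to convergence: forall x forall y forall z (Rxy & Rxz -> exists w (Ryw & Rzw)).
(F1): condition met.
(F2): condition met.
(F3): fails — Rdc and Rda but c and a have no common successor.
(F4): fails — R10 and R12 but 0 and 2 have no common successor.
Valid on: (F1), (F2).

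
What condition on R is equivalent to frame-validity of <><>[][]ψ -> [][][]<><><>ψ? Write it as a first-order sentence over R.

This is a Sahlqvist (Geach-type) schema ◇^2□^2ψ → □^3◇^3ψ.
Minimal-valuation argument: fix x; take any y with xR^2y and any z with xR^3z. Set V(ψ) to the set of worlds R-reachable from y in exactly 2 steps. Then □^2ψ holds at y, so the antecedent holds at x; validity forces ◇^3ψ at z, giving a w with zR^3w and yR^2w.
First-order correspondent: forall x forall y forall z ((x R^2 y & x R^3 z) -> exists w (y R^2 w & z R^3 w)).

forall x forall y forall z ((x R^2 y & x R^3 z) -> exists w (y R^2 w & z R^3 w))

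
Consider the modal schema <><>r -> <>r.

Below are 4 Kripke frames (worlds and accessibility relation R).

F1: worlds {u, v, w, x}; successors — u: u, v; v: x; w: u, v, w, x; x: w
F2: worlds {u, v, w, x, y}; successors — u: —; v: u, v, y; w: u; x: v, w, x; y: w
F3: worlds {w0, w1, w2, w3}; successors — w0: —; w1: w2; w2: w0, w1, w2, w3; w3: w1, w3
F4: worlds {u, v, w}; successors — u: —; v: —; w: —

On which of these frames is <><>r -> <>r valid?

This is the axiom for transitivity; its first-order frame correspondent is forall x forall y forall z (Rxy & Ryz -> Rxz).
F1: fails — Ruv and Rvx but not Rux.
F2: fails — Rxw and Rwu but not Rxu.
F3: fails — Rw1w2 and Rw2w1 but not Rw1w1.
F4: holds.

F4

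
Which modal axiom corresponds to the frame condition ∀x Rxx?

The condition is reflexivity. The T schema □p → p defines it.
Suppose □p→p is valid. At any x set V(p)={w : Rxw}. Then □p holds at x, so p holds at x, i.e. Rxx.

□p → p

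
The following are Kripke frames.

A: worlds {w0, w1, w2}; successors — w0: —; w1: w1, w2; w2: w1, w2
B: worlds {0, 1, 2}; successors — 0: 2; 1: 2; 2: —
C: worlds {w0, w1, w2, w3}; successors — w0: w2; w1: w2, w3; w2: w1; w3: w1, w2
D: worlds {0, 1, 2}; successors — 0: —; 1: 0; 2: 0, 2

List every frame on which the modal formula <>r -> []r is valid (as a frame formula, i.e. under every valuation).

The schema corresponds to partial functionality: forall x forall y forall z (Rxy & Rxz -> y = z).
A: fails — w1 sees both w1 and w2.
B: satisfies the condition.
C: fails — w1 sees both w2 and w3.
D: fails — 2 sees both 0 and 2.
Valid on: B.

B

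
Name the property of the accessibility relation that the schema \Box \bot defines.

emptiness of R: \forall x \forall y \neg Rxy

□⊥ is valid iff no world has any successor (otherwise □⊥ fails at any world with one).
Conversely, on a frame with emptiness of R the schema holds at every world under every valuation.
Frame condition: \forall x \forall y \neg Rxy.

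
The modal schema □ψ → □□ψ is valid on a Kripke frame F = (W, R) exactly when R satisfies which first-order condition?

Suppose □ψ→□□ψ is valid. Take Rxy, Ryz and set V(ψ)={w : Rxw}. Then □ψ at x, so □□ψ at x, so □ψ at y, so ψ at z, i.e. Rxz.
Conversely, on a frame with transitivity the schema holds at every world under every valuation.
So the correspondent is transitivity.

transitivity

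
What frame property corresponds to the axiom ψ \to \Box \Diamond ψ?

Suppose ψ→□◇ψ is valid. Take Rxy and set V(ψ)={x}. Then ψ at x, so □◇ψ at x, so ◇ψ at y, so some z with Ryz has ψ; z=x, i.e. Ryx.

Symmetry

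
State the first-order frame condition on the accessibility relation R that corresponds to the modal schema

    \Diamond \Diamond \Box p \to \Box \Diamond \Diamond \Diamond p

This is a Sahlqvist (Geach-type) schema ◇^2□^1p → □^1◇^3p.
Minimal-valuation argument: fix x; take any y with xR^2y and any z with xR^1z. Set V(p) to the set of worlds R-reachable from y in exactly 1 step. Then □^1p holds at y, so the antecedent holds at x; validity forces ◇^3p at z, giving a w with zR^3w and yR^1w.
First-order correspondent: \forall x \forall y \forall z ((x R^2 y \wedge xRz) \to \exists w (yRw \wedge z R^3 w)).

\forall x \forall y \forall z ((x R^2 y \wedge xRz) \to \exists w (yRw \wedge z R^3 w))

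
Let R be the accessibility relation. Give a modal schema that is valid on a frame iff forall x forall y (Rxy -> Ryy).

□(□q → q)

The condition is shift-reflexivity. The T□ schema □(□q → q) defines it.
Suppose □(□q→q) is valid. Take Rxy and set V(q)={w : Ryw}. Then at y, □q holds; since □(□q→q) at x, □q→q at y, so q at y, i.e. Ryy.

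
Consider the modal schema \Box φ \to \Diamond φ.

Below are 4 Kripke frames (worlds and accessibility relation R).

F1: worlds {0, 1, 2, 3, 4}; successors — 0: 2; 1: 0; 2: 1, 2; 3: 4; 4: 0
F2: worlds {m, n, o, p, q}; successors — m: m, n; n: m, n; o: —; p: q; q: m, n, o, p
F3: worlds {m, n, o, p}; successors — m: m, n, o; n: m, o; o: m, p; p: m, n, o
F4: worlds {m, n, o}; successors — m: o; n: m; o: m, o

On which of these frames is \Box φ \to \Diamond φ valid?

F1, F3, F4

Frame correspondent (Sahlqvist): \forall x \exists y Rxy — i.e. seriality.
F1: ✓.
F2: fails — world o has no successor.
F3: ✓.
F4: ✓.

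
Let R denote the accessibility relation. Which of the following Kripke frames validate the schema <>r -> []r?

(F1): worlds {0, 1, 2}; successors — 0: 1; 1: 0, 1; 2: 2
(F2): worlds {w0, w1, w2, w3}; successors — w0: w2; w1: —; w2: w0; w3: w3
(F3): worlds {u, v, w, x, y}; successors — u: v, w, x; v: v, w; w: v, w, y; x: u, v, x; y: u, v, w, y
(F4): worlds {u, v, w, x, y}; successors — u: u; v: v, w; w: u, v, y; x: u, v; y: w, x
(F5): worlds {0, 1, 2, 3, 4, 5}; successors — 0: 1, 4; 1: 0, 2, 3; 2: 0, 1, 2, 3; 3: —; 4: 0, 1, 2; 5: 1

(F2)

The schema corresponds to partial functionality: forall x forall y forall z (Rxy & Rxz -> y = z).
(F1): fails — 1 sees both 0 and 1.
(F2): holds.
(F3): fails — u sees both v and w.
(F4): fails — v sees both v and w.
(F5): fails — 0 sees both 1 and 4.
Valid on: (F2).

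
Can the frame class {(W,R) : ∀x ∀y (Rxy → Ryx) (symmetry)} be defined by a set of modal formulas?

Definable; p → □◇p defines it

Yes: it is symmetry, defined by the B schema p → □◇p.
Suppose p→□◇p is valid. Take Rxy and set V(p)={x}. Then p at x, so □◇p at x, so ◇p at y, so some z with Ryz has p; z=x, i.e. Ryx.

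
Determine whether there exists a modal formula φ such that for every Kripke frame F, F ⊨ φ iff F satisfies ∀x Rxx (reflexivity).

Yes — defined by □q → q

The condition is reflexivity. A defining modal formula is □q → q.
Suppose □q→q is valid. At any x set V(q)={w : Rxw}. Then □q holds at x, so q holds at x, i.e. Rxx.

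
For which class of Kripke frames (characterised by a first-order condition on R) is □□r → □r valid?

Suppose □□r→□r is valid. Take Rxy and set V(r)={w : xR²w}. Then □□r at x, so □r at x, so r at y, i.e. ∃z(Rxz∧Rzy).

density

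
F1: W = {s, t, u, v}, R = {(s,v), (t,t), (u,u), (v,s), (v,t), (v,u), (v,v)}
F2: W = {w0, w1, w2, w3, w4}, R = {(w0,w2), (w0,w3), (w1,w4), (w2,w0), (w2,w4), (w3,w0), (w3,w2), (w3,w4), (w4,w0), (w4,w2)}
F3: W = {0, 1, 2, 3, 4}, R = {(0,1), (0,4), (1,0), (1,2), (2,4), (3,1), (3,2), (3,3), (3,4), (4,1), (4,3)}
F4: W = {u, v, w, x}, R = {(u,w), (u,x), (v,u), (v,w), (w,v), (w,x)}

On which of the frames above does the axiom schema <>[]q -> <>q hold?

The schema corresponds to a generalized confluence (Geach) condition: forall x forall y (xRy -> exists w (yRw & xRw)).
F1: ✓.
F2: fails — w0Rw2 but no w with w2Rw and w0Rw.
F3: fails — 0R1 but no w with 1Rw and 0Rw.
F4: fails — uRx but no t with xRt and uRt.
Valid on: F1.

F1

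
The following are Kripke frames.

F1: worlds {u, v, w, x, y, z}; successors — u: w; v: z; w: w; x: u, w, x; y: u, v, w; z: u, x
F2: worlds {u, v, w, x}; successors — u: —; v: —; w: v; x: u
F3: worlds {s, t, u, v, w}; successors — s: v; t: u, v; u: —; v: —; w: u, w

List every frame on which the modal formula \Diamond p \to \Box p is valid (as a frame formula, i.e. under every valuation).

F2

Frame correspondent (Sahlqvist): \forall x \forall y \forall z (Rxy \wedge Rxz \to y = z) — i.e. partial functionality.
F1: fails — x sees both u and w.
F2: ✓.
F3: fails — t sees both u and v.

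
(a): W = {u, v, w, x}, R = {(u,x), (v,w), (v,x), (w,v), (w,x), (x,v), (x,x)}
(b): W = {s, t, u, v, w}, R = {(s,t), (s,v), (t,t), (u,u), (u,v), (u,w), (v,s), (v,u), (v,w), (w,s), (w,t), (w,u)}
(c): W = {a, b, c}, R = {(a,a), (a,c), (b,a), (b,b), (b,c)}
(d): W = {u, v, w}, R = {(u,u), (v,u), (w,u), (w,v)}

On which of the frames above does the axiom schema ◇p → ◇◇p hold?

(c)

The schema corresponds to a generalized confluence (Geach) condition: ∀x ∀y (xRy → ∃w (y = w ∧ xR²w)).
(a): fails — vRw but no t with w=t and vR²t.
(b): fails — sRv but no w* with v=w* and sR²w*.
(c): condition met.
(d): fails — wRv but no t with v=t and wR²t.
Valid on: (c).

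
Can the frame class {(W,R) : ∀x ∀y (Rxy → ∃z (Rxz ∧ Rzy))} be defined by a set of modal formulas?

Definable; □□r → □r defines it

This is a Sahlqvist condition; the C4 axiom □□r → □r defines it.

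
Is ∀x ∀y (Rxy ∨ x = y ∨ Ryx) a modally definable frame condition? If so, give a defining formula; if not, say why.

If a class were modally definable it would be closed under disjoint unions (Goldblatt–Thomason).
Take 2 disjoint single-world reflexive frames: each is trivially connected, but their disjoint union has 2 worlds with no edge between distinct components, so it is not connected.
So the class is not modally definable.

No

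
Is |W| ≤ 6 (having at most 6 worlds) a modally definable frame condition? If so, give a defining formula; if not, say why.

Modal frame validity is preserved under disjoint unions.
Any modal formula valid on each of 7 disjoint one-world frames is valid on their disjoint union (validity is preserved under disjoint unions). Each one-world frame has |W|=1≤6, but the union has |W|=7.
So the class is not modally definable.

No — not modally definable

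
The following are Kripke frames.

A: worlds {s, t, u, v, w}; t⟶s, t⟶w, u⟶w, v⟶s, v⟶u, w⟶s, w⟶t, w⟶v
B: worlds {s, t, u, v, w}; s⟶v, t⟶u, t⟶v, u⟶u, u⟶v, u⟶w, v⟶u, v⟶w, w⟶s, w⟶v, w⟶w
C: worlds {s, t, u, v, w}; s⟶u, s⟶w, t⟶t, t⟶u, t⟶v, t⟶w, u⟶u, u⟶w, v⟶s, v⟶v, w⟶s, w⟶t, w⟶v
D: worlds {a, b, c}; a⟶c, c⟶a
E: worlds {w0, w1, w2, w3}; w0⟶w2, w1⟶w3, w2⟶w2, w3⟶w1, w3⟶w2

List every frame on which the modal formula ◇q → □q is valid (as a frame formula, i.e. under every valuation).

This is the axiom for partial functionality; its first-order frame correspondent is ∀x ∀y ∀z (Rxy ∧ Rxz → y = z).
A: fails — t sees both s and w.
B: fails — t sees both u and v.
C: fails — s sees both u and w.
D: condition met.
E: fails — w3 sees both w1 and w2.

D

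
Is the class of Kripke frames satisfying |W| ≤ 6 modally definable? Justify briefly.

No — not modally definable

Any modally definable frame class is closed under disjoint unions.
Any modal formula valid on each of 7 disjoint one-world frames is valid on their disjoint union (validity is preserved under disjoint unions). Each one-world frame has |W|=1≤6, but the union has |W|=7.
So the class is not modally definable.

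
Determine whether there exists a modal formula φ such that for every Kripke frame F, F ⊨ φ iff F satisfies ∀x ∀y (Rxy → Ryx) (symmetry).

Definable; r → □◇r defines it

Yes: it is symmetry, defined by the B schema r → □◇r.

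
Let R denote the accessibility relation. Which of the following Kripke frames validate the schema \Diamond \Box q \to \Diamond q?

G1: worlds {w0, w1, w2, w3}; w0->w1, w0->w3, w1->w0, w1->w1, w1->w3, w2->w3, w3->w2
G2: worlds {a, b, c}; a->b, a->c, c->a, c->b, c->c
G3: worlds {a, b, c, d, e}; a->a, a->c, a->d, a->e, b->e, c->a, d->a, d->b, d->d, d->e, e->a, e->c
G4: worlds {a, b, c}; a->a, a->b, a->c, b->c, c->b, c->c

The schema corresponds to a generalized confluence (Geach) condition: \forall x \forall y (xRy \to \exists w (yRw \wedge xRw)).
G1: fails — w0Rw3 but no w with w3Rw and w0Rw.
G2: fails — aRb but no w with bRw and aRw.
G3: fails — bRe but no w with eRw and bRw.
G4: ✓.

G4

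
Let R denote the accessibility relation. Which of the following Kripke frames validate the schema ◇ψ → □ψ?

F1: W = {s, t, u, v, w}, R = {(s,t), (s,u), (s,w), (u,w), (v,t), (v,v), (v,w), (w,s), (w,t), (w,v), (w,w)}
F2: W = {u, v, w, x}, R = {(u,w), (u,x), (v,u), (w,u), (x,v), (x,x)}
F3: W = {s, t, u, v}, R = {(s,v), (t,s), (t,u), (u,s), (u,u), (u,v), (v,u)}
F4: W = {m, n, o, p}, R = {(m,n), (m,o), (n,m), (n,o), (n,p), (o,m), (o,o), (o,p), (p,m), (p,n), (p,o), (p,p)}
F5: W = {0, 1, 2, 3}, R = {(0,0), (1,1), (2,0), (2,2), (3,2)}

The schema corresponds to partial functionality: ∀x ∀y ∀z (Rxy ∧ Rxz → y = z).
F1: fails — s sees both t and u.
F2: fails — u sees both w and x.
F3: fails — t sees both s and u.
F4: fails — m sees both n and o.
F5: fails — 2 sees both 0 and 2.
Valid on no frame.

none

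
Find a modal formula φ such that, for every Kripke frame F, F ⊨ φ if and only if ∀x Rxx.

□s → s

This is reflexivity; the standard corresponding axiom is T: □s → s.
Suppose □s→s is valid. At any x set V(s)={w : Rxw}. Then □s holds at x, so s holds at x, i.e. Rxx.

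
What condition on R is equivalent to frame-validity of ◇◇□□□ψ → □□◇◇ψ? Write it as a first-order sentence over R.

This is a Sahlqvist (Geach-type) schema ◇^2□^3ψ → □^2◇^2ψ.
Minimal-valuation argument: fix x; take any y with xR^2y and any z with xR^2z. Set V(ψ) to the set of worlds R-reachable from y in exactly 3 steps. Then □^3ψ holds at y, so the antecedent holds at x; validity forces ◇^2ψ at z, giving a w with zR^2w and yR^3w.
First-order correspondent: ∀x ∀y ∀z ((xR²y ∧ xR²z) → ∃w (yR³w ∧ zR²w)).

∀x ∀y ∀z ((xR²y ∧ xR²z) → ∃w (yR³w ∧ zR²w))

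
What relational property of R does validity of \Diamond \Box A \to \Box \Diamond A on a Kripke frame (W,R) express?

convergence: \forall x \forall y \forall z (Rxy \wedge Rxz \to \exists w (Ryw \wedge Rzw))

Suppose ◇□A→□◇A is valid. Take Rxy, Rxz and set V(A)={w : Ryw}. Then □A at y so ◇□A at x, so □◇A at x, so ◇A at z, giving w with Rzw and Ryw.
Conversely, any frame satisfying \forall x \forall y \forall z (Rxy \wedge Rxz \to \exists w (Ryw \wedge Rzw)) validates the schema.
Frame condition: \forall x \forall y \forall z (Rxy \wedge Rxz \to \exists w (Ryw \wedge Rzw)).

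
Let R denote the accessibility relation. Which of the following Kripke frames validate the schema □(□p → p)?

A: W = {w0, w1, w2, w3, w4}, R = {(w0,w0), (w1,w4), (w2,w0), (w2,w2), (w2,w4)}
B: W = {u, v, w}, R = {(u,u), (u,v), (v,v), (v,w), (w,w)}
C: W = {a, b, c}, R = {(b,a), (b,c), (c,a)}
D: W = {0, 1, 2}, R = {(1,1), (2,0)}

The schema corresponds to shift-reflexivity: ∀x ∀y (Rxy → Ryy).
A: fails — Rw2w4 but not Rw4w4.
B: ✓.
C: fails — Rca but not Raa.
D: fails — R20 but not R00.
Valid on: B.

B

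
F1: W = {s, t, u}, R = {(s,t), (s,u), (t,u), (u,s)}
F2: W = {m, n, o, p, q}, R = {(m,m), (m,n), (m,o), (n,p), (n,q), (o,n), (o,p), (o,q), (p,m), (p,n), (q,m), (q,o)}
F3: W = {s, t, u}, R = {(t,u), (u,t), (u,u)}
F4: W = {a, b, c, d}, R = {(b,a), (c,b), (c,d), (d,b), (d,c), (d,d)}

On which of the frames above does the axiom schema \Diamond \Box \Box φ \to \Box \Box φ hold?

Frame correspondent (Sahlqvist): \forall x \forall y \forall z ((xRy \wedge x R^2 z) \to \exists w (y R^2 w \wedge z = w)) — i.e. a generalized confluence (Geach) condition.
F1: fails — sRt, sR²u but no w with tR²w and u=w.
F2: fails — mRn, mR²p but no w with nR²w and p=w.
F3: ✓.
F4: fails — cRb, cR²a but no w with bR²w and a=w.
Valid on: F3.

F3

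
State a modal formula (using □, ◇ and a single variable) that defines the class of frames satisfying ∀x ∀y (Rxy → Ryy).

The condition is shift-reflexivity. The T□ schema □(□ψ → ψ) defines it.

□(□ψ → ψ)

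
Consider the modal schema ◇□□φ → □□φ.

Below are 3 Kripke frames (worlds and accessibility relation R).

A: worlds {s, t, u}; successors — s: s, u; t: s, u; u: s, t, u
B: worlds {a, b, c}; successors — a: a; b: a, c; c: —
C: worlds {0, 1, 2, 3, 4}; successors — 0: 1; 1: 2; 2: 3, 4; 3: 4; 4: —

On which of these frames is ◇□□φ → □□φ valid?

A

This is the axiom for a generalized confluence (Geach) condition; its first-order frame correspondent is ∀x ∀y ∀z ((xRy ∧ xR²z) → ∃w (yR²w ∧ z = w)).
A: satisfies the condition.
B: fails — bRc, bR²a but no w with cR²w and a=w.
C: fails — 0R1, 0R²2 but no w with 1R²w and 2=w.
Valid on: A.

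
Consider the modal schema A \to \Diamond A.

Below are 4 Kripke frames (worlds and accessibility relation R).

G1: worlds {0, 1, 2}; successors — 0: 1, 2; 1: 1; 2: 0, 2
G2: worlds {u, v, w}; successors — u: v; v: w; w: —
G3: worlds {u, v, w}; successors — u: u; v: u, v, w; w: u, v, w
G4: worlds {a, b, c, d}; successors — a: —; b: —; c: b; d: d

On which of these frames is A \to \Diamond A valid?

This is the axiom for reflexivity; its first-order frame correspondent is \forall x Rxx.
G1: fails — world 0 does not see itself.
G2: fails — world u does not see itself.
G3: ✓.
G4: fails — world a does not see itself.

G3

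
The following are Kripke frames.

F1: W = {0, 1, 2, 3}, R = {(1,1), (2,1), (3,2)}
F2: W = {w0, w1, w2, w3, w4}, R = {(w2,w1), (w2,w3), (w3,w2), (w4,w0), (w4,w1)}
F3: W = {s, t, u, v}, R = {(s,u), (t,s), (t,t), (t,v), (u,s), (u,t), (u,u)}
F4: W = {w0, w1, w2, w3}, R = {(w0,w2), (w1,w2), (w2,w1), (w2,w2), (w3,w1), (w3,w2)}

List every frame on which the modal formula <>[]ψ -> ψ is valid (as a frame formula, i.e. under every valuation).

The schema corresponds to symmetry: forall x forall y (Rxy -> Ryx).
F1: fails — R32 but not R23.
F2: fails — Rw4w1 but not Rw1w4.
F3: fails — Rtv but not Rvt.
F4: fails — Rw3w1 but not Rw1w3.
Valid on no frame.

none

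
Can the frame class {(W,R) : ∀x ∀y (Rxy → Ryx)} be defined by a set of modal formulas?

This is a Sahlqvist condition; the B axiom q → □◇q defines it.
Suppose q→□◇q is valid. Take Rxy and set V(q)={x}. Then q at x, so □◇q at x, so ◇q at y, so some z with Ryz has q; z=x, i.e. Ryx.

Yes, by q → □◇q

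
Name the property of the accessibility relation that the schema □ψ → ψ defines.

Suppose □ψ→ψ is valid. At any x set V(ψ)={w : Rxw}. Then □ψ holds at x, so ψ holds at x, i.e. Rxx.
The converse is a direct semantic check.
Frame condition: ∀x Rxx.

Reflexivity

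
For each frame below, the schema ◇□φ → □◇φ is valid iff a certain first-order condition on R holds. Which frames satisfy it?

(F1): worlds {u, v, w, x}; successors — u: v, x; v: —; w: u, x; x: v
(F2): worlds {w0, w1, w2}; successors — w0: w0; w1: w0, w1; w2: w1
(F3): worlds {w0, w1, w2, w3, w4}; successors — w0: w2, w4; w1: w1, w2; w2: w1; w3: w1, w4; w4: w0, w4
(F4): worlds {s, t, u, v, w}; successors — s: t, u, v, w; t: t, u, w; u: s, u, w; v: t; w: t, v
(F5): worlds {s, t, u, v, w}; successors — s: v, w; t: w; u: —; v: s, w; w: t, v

This is the axiom for convergence; its first-order frame correspondent is ∀x ∀y ∀z (Rxy ∧ Rxz → ∃w (Ryw ∧ Rzw)).
(F1): fails — Ruv and Ruv but v and v have no common successor.
(F2): condition met.
(F3): fails — Rw0w4 and Rw0w2 but w4 and w2 have no common successor.
(F4): fails — Rsv and Rsu but v and u have no common successor.
(F5): fails — Rsv and Rsw but v and w have no common successor.
Valid on: (F2).

(F2)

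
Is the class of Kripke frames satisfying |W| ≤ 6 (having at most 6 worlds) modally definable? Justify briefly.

Modal frame validity is preserved under disjoint unions.
Any modal formula valid on each of 7 disjoint one-world frames is valid on their disjoint union (validity is preserved under disjoint unions). Each one-world frame has |W|=1≤6, but the union has |W|=7.
So no modal formula (or set of formulas) defines exactly the |W|≤6 frames.

Not modally definable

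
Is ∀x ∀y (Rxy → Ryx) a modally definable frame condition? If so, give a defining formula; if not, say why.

The condition is symmetry. A defining modal formula is q → □◇q.
Suppose q→□◇q is valid. Take Rxy and set V(q)={x}. Then q at x, so □◇q at x, so ◇q at y, so some z with Ryz has q; z=x, i.e. Ryx.

Yes — defined by q → □◇q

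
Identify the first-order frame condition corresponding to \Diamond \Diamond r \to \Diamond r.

This is a form of the 4 axiom.
It corresponds to transitivity: \forall x \forall y \forall z (Rxy \wedge Ryz \to Rxz).

transitivity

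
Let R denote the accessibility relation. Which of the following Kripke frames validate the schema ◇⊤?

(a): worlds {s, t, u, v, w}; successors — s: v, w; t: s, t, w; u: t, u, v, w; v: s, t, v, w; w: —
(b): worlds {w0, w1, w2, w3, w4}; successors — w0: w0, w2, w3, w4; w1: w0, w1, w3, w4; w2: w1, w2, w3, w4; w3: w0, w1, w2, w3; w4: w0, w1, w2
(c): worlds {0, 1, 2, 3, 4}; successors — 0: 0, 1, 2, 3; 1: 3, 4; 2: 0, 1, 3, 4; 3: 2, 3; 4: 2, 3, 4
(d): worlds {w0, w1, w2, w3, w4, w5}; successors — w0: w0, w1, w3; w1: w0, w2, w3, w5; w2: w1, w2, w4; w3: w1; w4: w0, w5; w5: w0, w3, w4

(b), (c), (d)

This is the axiom for seriality; its first-order frame correspondent is ∀x ∃y Rxy.
(a): fails — world w has no successor.
(b): satisfies the condition.
(c): satisfies the condition.
(d): satisfies the condition.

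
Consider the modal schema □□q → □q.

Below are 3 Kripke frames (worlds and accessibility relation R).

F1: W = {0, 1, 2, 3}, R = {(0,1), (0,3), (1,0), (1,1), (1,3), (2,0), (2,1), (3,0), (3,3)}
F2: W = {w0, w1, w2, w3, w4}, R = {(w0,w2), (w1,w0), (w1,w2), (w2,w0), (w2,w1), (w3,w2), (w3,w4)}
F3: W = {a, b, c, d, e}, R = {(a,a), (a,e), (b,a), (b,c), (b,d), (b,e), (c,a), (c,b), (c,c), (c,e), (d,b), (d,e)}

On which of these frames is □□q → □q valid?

This is the axiom for density; its first-order frame correspondent is ∀x ∀y (Rxy → ∃z (Rxz ∧ Rzy)).
F1: holds.
F2: fails — Rw3w2 but no z with Rw3z and Rzw2.
F3: fails — Rdb but no z with Rdz and Rzb.

F1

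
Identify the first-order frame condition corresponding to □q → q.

Suppose □q→q is valid. At any x set V(q)={w : Rxw}. Then □q holds at x, so q holds at x, i.e. Rxx.

reflexivity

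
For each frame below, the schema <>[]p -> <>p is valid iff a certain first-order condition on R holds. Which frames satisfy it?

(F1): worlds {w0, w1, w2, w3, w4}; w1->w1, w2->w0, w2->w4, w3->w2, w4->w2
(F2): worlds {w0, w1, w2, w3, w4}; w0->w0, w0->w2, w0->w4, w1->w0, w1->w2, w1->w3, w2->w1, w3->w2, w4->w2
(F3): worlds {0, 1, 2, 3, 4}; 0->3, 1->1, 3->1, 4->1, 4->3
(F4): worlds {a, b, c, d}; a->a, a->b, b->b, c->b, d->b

(F4)

This is the axiom for a generalized confluence (Geach) condition; its first-order frame correspondent is forall x forall y (xRy -> exists w (yRw & xRw)).
(F1): fails — w2Rw0 but no w with w0Rw and w2Rw.
(F2): fails — w0Rw2 but no w with w2Rw and w0Rw.
(F3): fails — 0R3 but no w with 3Rw and 0Rw.
(F4): satisfies the condition.
Valid on: (F4).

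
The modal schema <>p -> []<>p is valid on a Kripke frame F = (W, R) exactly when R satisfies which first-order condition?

This is the 5 axiom.
Its frame correspondent is the Euclidean property — forall x forall y forall z (Rxy & Rxz -> Ryz).

the Euclidean property: forall x forall y forall z (Rxy & Rxz -> Ryz)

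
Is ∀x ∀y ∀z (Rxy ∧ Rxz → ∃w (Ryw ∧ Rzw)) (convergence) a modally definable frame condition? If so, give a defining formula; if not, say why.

The condition is convergence. A defining modal formula is ◇□r → □◇r.
Suppose ◇□r→□◇r is valid. Take Rxy, Rxz and set V(r)={w : Ryw}. Then □r at y so ◇□r at x, so □◇r at x, so ◇r at z, giving w with Rzw and Ryw.

Yes — defined by ◇□r → □◇r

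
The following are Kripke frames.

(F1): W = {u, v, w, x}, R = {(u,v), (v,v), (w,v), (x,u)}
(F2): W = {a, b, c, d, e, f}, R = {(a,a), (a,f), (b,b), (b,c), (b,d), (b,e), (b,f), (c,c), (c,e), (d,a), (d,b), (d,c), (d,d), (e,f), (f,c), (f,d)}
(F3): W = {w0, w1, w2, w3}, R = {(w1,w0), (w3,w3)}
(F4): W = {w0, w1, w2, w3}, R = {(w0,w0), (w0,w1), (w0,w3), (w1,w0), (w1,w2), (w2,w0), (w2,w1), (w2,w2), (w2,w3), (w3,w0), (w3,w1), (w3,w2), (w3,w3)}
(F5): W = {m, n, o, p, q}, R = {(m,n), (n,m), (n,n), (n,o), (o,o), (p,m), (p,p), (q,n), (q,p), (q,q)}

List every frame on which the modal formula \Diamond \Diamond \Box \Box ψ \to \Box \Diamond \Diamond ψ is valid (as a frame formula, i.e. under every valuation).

The schema corresponds to a generalized confluence (Geach) condition: \forall x \forall y \forall z ((x R^2 y \wedge xRz) \to \exists w (y R^2 w \wedge z R^2 w)).
(F1): condition met.
(F2): condition met.
(F3): condition met.
(F4): condition met.
(F5): fails — qR²o, qRp but no w with oR²w and pR²w.
Valid on: (F1), (F2), (F3), (F4).

(F1), (F2), (F3), (F4)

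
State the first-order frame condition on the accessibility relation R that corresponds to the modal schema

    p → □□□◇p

∀x ∀z (xR³z → ∃w (x = w ∧ zRw))

This is a Sahlqvist (Geach-type) schema ◇^0□^0p → □^3◇^1p.
Minimal-valuation argument: fix x; take any y with xR^0y and any z with xR^3z. Set V(p) to the set of worlds R-reachable from y in exactly 0 steps. Then □^0p holds at y, so the antecedent holds at x; validity forces ◇^1p at z, giving a w with zR^1w and yR^0w.
First-order correspondent: ∀x ∀z (xR³z → ∃w (x = w ∧ zRw)).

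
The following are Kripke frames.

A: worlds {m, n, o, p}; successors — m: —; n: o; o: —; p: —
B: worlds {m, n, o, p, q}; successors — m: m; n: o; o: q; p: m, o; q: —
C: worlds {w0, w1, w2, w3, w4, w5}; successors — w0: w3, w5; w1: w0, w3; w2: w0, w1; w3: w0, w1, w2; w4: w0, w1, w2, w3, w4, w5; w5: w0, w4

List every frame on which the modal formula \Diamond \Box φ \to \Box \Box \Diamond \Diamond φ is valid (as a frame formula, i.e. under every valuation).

The schema corresponds to a generalized confluence (Geach) condition: \forall x \forall y \forall z ((xRy \wedge x R^2 z) \to \exists w (yRw \wedge z R^2 w)).
A: condition met.
B: fails — nRo, nR²q but no w with oRw and qR²w.
C: fails — w1Rw0, w1R²w0 but no w with w0Rw and w0R²w.

A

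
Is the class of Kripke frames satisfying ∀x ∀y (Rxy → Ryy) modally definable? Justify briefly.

This is a Sahlqvist condition; the T□ axiom □(□q → q) defines it.
Suppose □(□q→q) is valid. Take Rxy and set V(q)={w : Ryw}. Then at y, □q holds; since □(□q→q) at x, □q→q at y, so q at y, i.e. Ryy.

Definable; □(□q → q) defines it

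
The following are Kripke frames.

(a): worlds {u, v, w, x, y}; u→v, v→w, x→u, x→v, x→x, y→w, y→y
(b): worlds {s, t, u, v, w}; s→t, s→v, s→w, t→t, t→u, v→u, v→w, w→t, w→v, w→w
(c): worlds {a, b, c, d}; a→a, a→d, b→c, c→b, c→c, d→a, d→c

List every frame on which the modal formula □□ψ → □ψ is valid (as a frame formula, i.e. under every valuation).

(c)

The schema corresponds to density: ∀x ∀y (Rxy → ∃z (Rxz ∧ Rzy)).
(a): fails — Ruv but no z with Ruz and Rzv.
(b): fails — Rvu but no z with Rvz and Rzu.
(c): condition met.
Valid on: (c).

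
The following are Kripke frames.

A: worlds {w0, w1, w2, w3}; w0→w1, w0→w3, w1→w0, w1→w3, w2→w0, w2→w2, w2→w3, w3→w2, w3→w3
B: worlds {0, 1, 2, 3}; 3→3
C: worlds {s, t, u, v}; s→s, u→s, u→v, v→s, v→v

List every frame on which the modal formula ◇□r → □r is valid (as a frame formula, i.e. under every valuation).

B

The schema corresponds to the Euclidean property: ∀x ∀y ∀z (Rxy ∧ Rxz → Ryz).
A: fails — Rw0w1 and Rw0w1 but not Rw1w1.
B: holds.
C: fails — Rus and Ruv but not Rsv.
Valid on: B.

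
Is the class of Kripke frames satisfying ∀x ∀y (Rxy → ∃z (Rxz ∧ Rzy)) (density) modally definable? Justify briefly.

This is a Sahlqvist condition; the C4 axiom □□q → □q defines it.
Suppose □□q→□q is valid. Take Rxy and set V(q)={w : xR²w}. Then □□q at x, so □q at x, so q at y, i.e. ∃z(Rxz∧Rzy).

Yes — defined by □□q → □q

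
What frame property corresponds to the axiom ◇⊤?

◇⊤ holds at w iff w has a successor, so frame-validity of ◇⊤ is exactly seriality. Equivalently via □ψ → ◇ψ:
Suppose □ψ→◇ψ is valid. At any x set V(ψ)=W. Then □ψ at x, so ◇ψ at x, so x has a successor.

Seriality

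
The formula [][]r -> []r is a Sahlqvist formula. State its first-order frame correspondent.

density

Suppose □□r→□r is valid. Take Rxy and set V(r)={w : xR²w}. Then □□r at x, so □r at x, so r at y, i.e. ∃z(Rxz∧Rzy).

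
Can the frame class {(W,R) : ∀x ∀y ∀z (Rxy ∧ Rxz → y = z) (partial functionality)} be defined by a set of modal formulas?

Yes: it is partial functionality, defined by the CD schema ◇r → □r.
Suppose ◇r→□r is valid. Take Rxy, Rxz and set V(r)={y}. Then ◇r at x, so □r at x, so r at z, i.e. z=y.

Definable; ◇r → □r defines it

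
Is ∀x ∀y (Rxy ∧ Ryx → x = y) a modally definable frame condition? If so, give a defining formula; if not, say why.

Not modally definable

If a class were modally definable it would be closed under surjective bounded morphisms (Goldblatt–Thomason).
The 8-cycle (worlds a,b,c,d,e,f,g,h with a→b→c→d→e→f→g→h→a) is antisymmetric. Sending even-indexed worlds to • and odd-indexed worlds to ∘ is a surjective bounded morphism onto the two-world frame with •↔∘, which is not antisymmetric.
So no modal formula (or set of formulas) defines exactly the antisymmetric frames.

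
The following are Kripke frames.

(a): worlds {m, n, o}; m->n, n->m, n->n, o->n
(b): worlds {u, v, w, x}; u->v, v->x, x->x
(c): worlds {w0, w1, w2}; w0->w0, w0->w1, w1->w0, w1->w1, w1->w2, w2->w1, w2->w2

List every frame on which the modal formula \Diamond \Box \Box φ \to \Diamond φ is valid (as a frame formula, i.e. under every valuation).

(a), (c)

Frame correspondent (Sahlqvist): \forall x \forall y (xRy \to \exists w (y R^2 w \wedge xRw)) — i.e. a generalized confluence (Geach) condition.
(a): satisfies the condition.
(b): fails — uRv but no t with vR²t and uRt.
(c): satisfies the condition.
Valid on: (a), (c).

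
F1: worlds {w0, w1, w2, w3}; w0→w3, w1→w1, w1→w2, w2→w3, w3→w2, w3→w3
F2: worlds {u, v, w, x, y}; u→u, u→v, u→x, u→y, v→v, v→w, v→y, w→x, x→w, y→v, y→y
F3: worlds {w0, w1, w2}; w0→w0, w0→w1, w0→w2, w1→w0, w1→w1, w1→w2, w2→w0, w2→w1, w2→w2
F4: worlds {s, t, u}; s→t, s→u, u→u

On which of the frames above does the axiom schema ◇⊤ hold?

Frame correspondent (Sahlqvist): ∀x ∃y Rxy — i.e. seriality.
F1: condition met.
F2: condition met.
F3: condition met.
F4: fails — world t has no successor.

F1, F2, F3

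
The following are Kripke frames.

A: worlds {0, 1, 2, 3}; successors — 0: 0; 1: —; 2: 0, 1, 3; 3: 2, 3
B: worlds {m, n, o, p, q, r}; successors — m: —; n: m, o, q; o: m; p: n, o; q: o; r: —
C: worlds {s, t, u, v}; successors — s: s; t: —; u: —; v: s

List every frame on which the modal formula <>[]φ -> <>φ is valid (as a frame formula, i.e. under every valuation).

This is the axiom for a generalized confluence (Geach) condition; its first-order frame correspondent is forall x forall y (xRy -> exists w (yRw & xRw)).
A: fails — 2R1 but no w with 1Rw and 2Rw.
B: fails — nRm but no w with mRw and nRw.
C: holds.

C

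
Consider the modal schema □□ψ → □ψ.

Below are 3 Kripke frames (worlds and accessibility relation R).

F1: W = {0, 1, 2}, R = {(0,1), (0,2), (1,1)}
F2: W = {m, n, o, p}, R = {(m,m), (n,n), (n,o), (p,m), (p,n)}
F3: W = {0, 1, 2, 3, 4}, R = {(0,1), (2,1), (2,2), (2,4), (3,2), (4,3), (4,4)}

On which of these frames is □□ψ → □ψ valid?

F2

The schema corresponds to density: ∀x ∀y (Rxy → ∃z (Rxz ∧ Rzy)).
F1: fails — R02 but no z with R0z and Rz2.
F2: ✓.
F3: fails — R01 but no z with R0z and Rz1.
Valid on: F2.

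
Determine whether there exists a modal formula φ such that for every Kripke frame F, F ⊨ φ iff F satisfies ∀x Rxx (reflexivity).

This is a Sahlqvist condition; the T axiom □p → p defines it.
Suppose □p→p is valid. At any x set V(p)={w : Rxw}. Then □p holds at x, so p holds at x, i.e. Rxx.

Definable; □p → p defines it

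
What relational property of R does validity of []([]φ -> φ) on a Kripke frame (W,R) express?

Suppose □(□φ→φ) is valid. Take Rxy and set V(φ)={w : Ryw}. Then at y, □φ holds; since □(□φ→φ) at x, □φ→φ at y, so φ at y, i.e. Ryy.

shift-reflexivity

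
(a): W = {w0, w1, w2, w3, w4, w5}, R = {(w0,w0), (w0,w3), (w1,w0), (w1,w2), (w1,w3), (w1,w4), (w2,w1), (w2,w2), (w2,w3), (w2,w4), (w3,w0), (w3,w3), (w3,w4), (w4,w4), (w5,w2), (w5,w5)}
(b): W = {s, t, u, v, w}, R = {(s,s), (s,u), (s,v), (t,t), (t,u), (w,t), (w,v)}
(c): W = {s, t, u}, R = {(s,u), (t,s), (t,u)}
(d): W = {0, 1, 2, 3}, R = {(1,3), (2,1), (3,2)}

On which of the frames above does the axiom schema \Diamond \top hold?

(a)

This is the axiom for seriality; its first-order frame correspondent is \forall x \exists y Rxy.
(a): satisfies the condition.
(b): fails — world u has no successor.
(c): fails — world u has no successor.
(d): fails — world 0 has no successor.
Valid on: (a).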